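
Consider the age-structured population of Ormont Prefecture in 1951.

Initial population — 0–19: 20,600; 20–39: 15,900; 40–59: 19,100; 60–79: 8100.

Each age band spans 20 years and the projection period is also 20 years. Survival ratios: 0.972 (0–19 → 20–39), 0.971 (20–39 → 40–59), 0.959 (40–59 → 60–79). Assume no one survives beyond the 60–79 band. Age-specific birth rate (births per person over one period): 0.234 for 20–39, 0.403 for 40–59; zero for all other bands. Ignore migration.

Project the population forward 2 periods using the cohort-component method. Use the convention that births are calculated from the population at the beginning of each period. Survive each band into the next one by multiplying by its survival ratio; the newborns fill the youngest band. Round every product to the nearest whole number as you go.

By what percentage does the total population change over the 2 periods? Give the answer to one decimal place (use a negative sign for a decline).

After projecting period 1:
Births: 15900 * 0.234 = 3721 ; 19100 * 0.403 = 7697 → 11418
20–39: 20600 * 0.972 = 20023
40–59: 15900 * 0.971 = 15439
60–79: 19100 * 0.959 = 18317
→ [11418, 20023, 15439, 18317]
After projecting period 2:
Births: 20023 * 0.234 = 4685 ; 15439 * 0.403 = 6222 → 10907
20–39: 11418 * 0.972 = 11098
40–59: 20023 * 0.971 = 19442
60–79: 15439 * 0.959 = 14806
→ [10907, 11098, 19442, 14806]
Total: 63700 → 56253; change = -7447; percentage change = -11.7%

-11.7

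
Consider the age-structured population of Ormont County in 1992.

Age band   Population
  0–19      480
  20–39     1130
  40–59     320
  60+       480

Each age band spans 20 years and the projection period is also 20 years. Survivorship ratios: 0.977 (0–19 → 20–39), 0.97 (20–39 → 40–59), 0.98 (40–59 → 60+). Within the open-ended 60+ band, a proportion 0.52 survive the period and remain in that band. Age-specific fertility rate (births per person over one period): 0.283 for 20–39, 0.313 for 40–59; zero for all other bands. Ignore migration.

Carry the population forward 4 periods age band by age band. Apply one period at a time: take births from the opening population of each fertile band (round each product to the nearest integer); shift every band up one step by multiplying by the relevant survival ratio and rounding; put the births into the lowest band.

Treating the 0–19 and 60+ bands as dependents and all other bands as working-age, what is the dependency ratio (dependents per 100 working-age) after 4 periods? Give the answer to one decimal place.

— Period 1 —
Births: 1130 * 0.283 = 320 ; 320 * 0.313 = 100 ⇒ total 420
20–39: 480 * 0.977 = 469
40–59: 1130 * 0.97 = 1096
60+: 320 * 0.98 + 480 * 0.52 = 314 + 250 = 564
→ [420, 469, 1096, 564]
— Period 2 —
Births: 469 * 0.283 = 133 ; 1096 * 0.313 = 343 ⇒ total 476
20–39: 420 * 0.977 = 410
40–59: 469 * 0.97 = 455
60+: 1096 * 0.98 + 564 * 0.52 = 1074 + 293 = 1367
→ [476, 410, 455, 1367]
— Period 3 —
Births: 410 * 0.283 = 116 ; 455 * 0.313 = 142 ⇒ total 258
20–39: 476 * 0.977 = 465
40–59: 410 * 0.97 = 398
60+: 455 * 0.98 + 1367 * 0.52 = 446 + 711 = 1157
→ [258, 465, 398, 1157]
— Period 4 —
Births: 465 * 0.283 = 132 ; 398 * 0.313 = 125 ⇒ total 257
20–39: 258 * 0.977 = 252
40–59: 465 * 0.97 = 451
60+: 398 * 0.98 + 1157 * 0.52 = 390 + 602 = 992
→ [257, 252, 451, 992]
Dependents (band 0–19 + band 60+) = 257 + 992 = 1249; working-age = 703; ratio = 1249/703 × 100 = 177.7

177.7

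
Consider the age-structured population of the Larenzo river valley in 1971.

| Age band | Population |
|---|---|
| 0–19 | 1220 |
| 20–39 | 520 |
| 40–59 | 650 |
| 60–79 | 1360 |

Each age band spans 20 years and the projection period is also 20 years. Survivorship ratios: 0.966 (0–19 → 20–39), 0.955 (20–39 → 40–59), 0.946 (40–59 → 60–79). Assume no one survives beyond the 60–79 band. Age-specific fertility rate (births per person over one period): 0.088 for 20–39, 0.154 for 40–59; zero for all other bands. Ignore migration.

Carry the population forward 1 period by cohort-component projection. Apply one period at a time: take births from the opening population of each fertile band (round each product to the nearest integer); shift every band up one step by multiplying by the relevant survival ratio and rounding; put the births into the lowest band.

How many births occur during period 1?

— Period 1 —
Births: 520 × 0.088 = 46, 650 × 0.154 = 100 ⇒ total 146
20–39: 1220 × 0.966 = 1179
40–59: 520 × 0.955 = 497
60–79: 650 × 0.946 = 615
→ [146, 1179, 497, 615]

146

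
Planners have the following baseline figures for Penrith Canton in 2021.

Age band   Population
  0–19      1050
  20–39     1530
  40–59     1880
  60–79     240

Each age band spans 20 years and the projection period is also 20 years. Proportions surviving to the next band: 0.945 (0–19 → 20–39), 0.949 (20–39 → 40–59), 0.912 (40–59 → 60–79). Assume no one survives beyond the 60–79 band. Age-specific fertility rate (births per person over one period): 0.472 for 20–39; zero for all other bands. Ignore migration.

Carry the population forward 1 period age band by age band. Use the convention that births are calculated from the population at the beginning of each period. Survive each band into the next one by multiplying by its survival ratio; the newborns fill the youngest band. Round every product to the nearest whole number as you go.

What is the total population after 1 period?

4881

Let group 1 be 0–19 through group 4 = 60–79.
Period 1.
Births: 1530 * 0.472 = 722
Group 2: 1050 * 0.945 = 992
Group 3: 1530 * 0.949 = 1452
Group 4: 1880 * 0.912 = 1715
→ [722, 992, 1452, 1715]
Total after period 1: 722 + 992 + 1452 + 1715 = 4881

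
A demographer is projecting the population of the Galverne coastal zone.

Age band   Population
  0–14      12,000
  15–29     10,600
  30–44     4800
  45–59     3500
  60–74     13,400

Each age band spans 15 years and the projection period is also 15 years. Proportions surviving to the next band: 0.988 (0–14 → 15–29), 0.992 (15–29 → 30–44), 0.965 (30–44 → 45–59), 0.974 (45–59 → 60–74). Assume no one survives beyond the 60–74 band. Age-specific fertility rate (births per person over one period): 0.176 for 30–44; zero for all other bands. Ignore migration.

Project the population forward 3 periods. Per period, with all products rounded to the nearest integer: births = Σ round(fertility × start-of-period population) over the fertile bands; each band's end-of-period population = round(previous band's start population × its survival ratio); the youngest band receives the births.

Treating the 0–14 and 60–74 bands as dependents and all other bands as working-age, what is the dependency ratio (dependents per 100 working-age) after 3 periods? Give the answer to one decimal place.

Period 1:
Births: 4800 × 0.176 = 845
15–29: 12000 × 0.988 = 11856
30–44: 10600 × 0.992 = 10515
45–59: 4800 × 0.965 = 4632
60–74: 3500 × 0.974 = 3409
→ [845, 11856, 10515, 4632, 3409]
Period 2:
Births: 10515 × 0.176 = 1851
15–29: 845 × 0.988 = 835
30–44: 11856 × 0.992 = 11761
45–59: 10515 × 0.965 = 10147
60–74: 4632 × 0.974 = 4512
→ [1851, 835, 11761, 10147, 4512]
Period 3:
Births: 11761 × 0.176 = 2070
15–29: 1851 × 0.988 = 1829
30–44: 835 × 0.992 = 828
45–59: 11761 × 0.965 = 11349
60–74: 10147 × 0.974 = 9883
→ [2070, 1829, 828, 11349, 9883]
Dependents (band 0–14 + band 60–74) = 2070 + 9883 = 11953; working-age = 14006; ratio = 11953/14006 × 100 = 85.3

85.3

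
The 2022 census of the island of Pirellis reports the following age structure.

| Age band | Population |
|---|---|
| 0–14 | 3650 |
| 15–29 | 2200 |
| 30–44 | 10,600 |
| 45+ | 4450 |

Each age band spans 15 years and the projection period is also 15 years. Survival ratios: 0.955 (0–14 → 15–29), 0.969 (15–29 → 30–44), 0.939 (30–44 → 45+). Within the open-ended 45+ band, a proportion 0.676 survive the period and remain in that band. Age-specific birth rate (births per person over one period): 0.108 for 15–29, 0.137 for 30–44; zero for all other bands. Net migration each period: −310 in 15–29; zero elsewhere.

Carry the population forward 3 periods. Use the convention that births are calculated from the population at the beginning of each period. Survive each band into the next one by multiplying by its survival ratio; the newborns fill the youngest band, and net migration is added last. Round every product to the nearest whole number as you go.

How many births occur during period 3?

563

Period 1.
Births: 2200 × 0.108 = 238, 10600 × 0.137 = 1452 → 1690
15–29: 3650 × 0.955 = 3486
30–44: 2200 × 0.969 = 2132
45+: 10600 × 0.939 + 4450 × 0.676 = 9953 + 3008 = 12961
Net migration: 15–29 − 310 → 3176
→ [1690, 3176, 2132, 12961]
Period 2.
Births: 3176 × 0.108 = 343, 2132 × 0.137 = 292 → 635
15–29: 1690 × 0.955 = 1614
30–44: 3176 × 0.969 = 3078
45+: 2132 × 0.939 + 12961 × 0.676 = 2002 + 8762 = 10764
Net migration: 15–29 − 310 → 1304
→ [635, 1304, 3078, 10764]
Period 3.
Births: 1304 × 0.108 = 141, 3078 × 0.137 = 422 → 563
15–29: 635 × 0.955 = 606
30–44: 1304 × 0.969 = 1264
45+: 3078 × 0.939 + 10764 × 0.676 = 2890 + 7276 = 10166
Net migration: 15–29 − 310 → 296
→ [563, 296, 1264, 10166]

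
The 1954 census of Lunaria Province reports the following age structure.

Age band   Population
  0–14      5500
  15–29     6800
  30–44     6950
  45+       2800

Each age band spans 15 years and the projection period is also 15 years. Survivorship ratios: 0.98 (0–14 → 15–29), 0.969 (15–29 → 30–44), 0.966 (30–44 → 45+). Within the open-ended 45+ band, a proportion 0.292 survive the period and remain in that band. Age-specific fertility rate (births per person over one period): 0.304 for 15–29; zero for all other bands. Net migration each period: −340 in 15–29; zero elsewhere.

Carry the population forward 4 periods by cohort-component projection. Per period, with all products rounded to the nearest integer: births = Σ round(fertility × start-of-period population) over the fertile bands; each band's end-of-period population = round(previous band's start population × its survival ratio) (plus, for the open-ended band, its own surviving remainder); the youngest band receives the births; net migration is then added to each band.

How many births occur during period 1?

2067

Period 1:
Births: 6800 × 0.304 = 2067
15–29: 5500 × 0.98 = 5390
30–44: 6800 × 0.969 = 6589
45+: 6950 × 0.966 + 2800 × 0.292 = 6714 + 818 = 7532
Net migration: 15–29 − 340 → 5050
Giving 2067 / 5050 / 6589 / 7532.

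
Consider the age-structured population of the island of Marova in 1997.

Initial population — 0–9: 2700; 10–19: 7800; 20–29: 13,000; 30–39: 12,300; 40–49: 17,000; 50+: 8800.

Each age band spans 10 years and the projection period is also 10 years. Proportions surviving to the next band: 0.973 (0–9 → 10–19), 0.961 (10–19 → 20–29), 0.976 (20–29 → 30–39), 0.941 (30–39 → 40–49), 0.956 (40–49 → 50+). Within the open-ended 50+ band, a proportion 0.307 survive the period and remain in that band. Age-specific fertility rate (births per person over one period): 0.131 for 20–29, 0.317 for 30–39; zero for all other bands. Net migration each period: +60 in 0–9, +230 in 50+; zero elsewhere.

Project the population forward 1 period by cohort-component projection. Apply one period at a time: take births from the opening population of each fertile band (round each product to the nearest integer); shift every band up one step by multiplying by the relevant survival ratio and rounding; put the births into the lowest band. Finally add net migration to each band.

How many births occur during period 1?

After projecting period 1:
Births: 13000 × 0.131 = 1703, 12300 × 0.317 = 3899 — total 5602
10–19: 2700 × 0.973 = 2627
20–29: 7800 × 0.961 = 7496
30–39: 13000 × 0.976 = 12688
40–49: 12300 × 0.941 = 11574
50+: 17000 × 0.956 + 8800 × 0.307 = 16252 + 2702 = 18954
Net migration: 0–9 + 60 → 5662; 50+ + 230 → 19184
End of period: [5662, 2627, 7496, 12688, 11574, 19184]

5602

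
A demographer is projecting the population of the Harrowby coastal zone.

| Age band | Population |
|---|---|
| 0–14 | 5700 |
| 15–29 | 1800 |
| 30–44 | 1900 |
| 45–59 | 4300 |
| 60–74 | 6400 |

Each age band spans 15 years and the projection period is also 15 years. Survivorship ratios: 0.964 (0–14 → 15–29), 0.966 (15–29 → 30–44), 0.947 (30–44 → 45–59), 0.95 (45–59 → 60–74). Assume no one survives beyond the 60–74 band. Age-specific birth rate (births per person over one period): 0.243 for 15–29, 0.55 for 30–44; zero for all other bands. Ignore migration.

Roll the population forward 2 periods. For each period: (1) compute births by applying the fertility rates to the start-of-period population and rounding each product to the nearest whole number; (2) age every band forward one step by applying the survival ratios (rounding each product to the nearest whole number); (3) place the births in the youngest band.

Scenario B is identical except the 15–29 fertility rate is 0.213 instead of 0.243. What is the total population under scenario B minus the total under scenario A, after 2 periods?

-217

After projecting period 1:
Births: 1800 * 0.243 = 437 ; 1900 * 0.55 = 1045 → 1482
15–29: 5700 * 0.964 = 5495
30–44: 1800 * 0.966 = 1739
45–59: 1900 * 0.947 = 1799
60–74: 4300 * 0.95 = 4085
Population now: 0–14=1482, 15–29=5495, 30–44=1739, 45–59=1799, 60–74=4085
After projecting period 2:
Births: 5495 * 0.243 = 1335 ; 1739 * 0.55 = 956 → 2291
15–29: 1482 * 0.964 = 1429
30–44: 5495 * 0.966 = 5308
45–59: 1739 * 0.947 = 1647
60–74: 1799 * 0.95 = 1709
Population now: 0–14=2291, 15–29=1429, 30–44=5308, 45–59=1647, 60–74=1709
Scenario A total after 2 periods: 12384
Scenario B projection —
After projecting period 1:
Births: 1800 * 0.213 = 383 ; 1900 * 0.55 = 1045 → 1428
15–29: 5700 * 0.964 = 5495
30–44: 1800 * 0.966 = 1739
45–59: 1900 * 0.947 = 1799
60–74: 4300 * 0.95 = 4085
Population now: 0–14=1428, 15–29=5495, 30–44=1739, 45–59=1799, 60–74=4085
After projecting period 2:
Births: 5495 * 0.213 = 1170 ; 1739 * 0.55 = 956 → 2126
15–29: 1428 * 0.964 = 1377
30–44: 5495 * 0.966 = 5308
45–59: 1739 * 0.947 = 1647
60–74: 1799 * 0.95 = 1709
Population now: 0–14=2126, 15–29=1377, 30–44=5308, 45–59=1647, 60–74=1709
Scenario B total after 2 periods: 12167
Difference B − A = 12167 − 12384 = -217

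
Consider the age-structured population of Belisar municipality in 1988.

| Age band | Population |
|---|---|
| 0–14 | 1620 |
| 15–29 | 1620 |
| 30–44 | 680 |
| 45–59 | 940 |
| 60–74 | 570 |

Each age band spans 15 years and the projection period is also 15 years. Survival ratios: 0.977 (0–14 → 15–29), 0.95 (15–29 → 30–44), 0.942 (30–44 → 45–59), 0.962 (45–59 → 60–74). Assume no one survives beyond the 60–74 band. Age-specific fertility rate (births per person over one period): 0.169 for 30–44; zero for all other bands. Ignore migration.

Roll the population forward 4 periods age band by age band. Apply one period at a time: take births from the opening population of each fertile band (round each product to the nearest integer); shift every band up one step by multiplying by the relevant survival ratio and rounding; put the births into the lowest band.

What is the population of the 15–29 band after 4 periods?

Call the bands 1 to 5, youngest first.
— Period 1 —
Births: 680 * 0.169 = 115
Band 2: 1620 * 0.977 = 1583
Band 3: 1620 * 0.95 = 1539
Band 4: 680 * 0.942 = 641
Band 5: 940 * 0.962 = 904
→ [115, 1583, 1539, 641, 904]
— Period 2 —
Births: 1539 * 0.169 = 260
Band 2: 115 * 0.977 = 112
Band 3: 1583 * 0.95 = 1504
Band 4: 1539 * 0.942 = 1450
Band 5: 641 * 0.962 = 617
→ [260, 112, 1504, 1450, 617]
— Period 3 —
Births: 1504 * 0.169 = 254
Band 2: 260 * 0.977 = 254
Band 3: 112 * 0.95 = 106
Band 4: 1504 * 0.942 = 1417
Band 5: 1450 * 0.962 = 1395
→ [254, 254, 106, 1417, 1395]
— Period 4 —
Births: 106 * 0.169 = 18
Band 2: 254 * 0.977 = 248
Band 3: 254 * 0.95 = 241
Band 4: 106 * 0.942 = 100
Band 5: 1417 * 0.962 = 1363
→ [18, 248, 241, 100, 1363]

248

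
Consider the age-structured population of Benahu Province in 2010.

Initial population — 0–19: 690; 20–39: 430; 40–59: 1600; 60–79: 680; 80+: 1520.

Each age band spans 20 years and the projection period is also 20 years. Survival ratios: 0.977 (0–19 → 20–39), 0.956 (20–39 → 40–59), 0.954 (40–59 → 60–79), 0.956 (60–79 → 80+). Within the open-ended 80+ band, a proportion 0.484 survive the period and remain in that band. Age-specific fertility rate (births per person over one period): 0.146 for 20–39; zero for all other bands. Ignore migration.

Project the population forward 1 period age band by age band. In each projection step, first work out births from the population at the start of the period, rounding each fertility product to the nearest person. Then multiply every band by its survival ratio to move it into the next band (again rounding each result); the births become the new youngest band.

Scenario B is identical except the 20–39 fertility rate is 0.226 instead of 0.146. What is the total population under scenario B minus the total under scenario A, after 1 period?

34

After projecting period 1:
Births: 430 × 0.146 = 63
20–39: 690 × 0.977 = 674
40–59: 430 × 0.956 = 411
60–79: 1600 × 0.954 = 1526
80+: 680 × 0.956 + 1520 × 0.484 = 650 + 736 = 1386
Population now: 0–19=63, 20–39=674, 40–59=411, 60–79=1526, 80+=1386
Scenario A total after 1 period: 4060
Scenario B projection —
After projecting period 1:
Births: 430 × 0.226 = 97
20–39: 690 × 0.977 = 674
40–59: 430 × 0.956 = 411
60–79: 1600 × 0.954 = 1526
80+: 680 × 0.956 + 1520 × 0.484 = 650 + 736 = 1386
Population now: 0–19=97, 20–39=674, 40–59=411, 60–79=1526, 80+=1386
Scenario B total after 1 period: 4094
Difference B − A = 4094 − 4060 = 34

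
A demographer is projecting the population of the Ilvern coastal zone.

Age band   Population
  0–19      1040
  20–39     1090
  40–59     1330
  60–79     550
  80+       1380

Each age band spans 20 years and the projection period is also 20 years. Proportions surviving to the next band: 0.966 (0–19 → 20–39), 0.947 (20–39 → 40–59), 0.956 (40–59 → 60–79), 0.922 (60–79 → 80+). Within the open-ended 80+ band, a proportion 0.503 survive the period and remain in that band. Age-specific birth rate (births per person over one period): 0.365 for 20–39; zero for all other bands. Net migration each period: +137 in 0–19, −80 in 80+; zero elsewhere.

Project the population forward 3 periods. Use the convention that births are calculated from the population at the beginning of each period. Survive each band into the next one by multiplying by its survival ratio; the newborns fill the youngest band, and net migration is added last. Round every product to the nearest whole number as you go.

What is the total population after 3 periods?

(Groups numbered youngest = 1 to oldest = 5.)
[period 1]
Births: 1090 * 0.365 = 398
Group 2: 1040 * 0.966 = 1005
Group 3: 1090 * 0.947 = 1032
Group 4: 1330 * 0.956 = 1271
Group 5: 550 * 0.922 + 1380 * 0.503 = 507 + 694 = 1201
Net migration: Group 1 + 137 → 535; Group 5 − 80 → 1121
Giving 535 / 1005 / 1032 / 1271 / 1121.
[period 2]
Births: 1005 * 0.365 = 367
Group 2: 535 * 0.966 = 517
Group 3: 1005 * 0.947 = 952
Group 4: 1032 * 0.956 = 987
Group 5: 1271 * 0.922 + 1121 * 0.503 = 1172 + 564 = 1736
Net migration: Group 1 + 137 → 504; Group 5 − 80 → 1656
Giving 504 / 517 / 952 / 987 / 1656.
[period 3]
Births: 517 * 0.365 = 189
Group 2: 504 * 0.966 = 487
Group 3: 517 * 0.947 = 490
Group 4: 952 * 0.956 = 910
Group 5: 987 * 0.922 + 1656 * 0.503 = 910 + 833 = 1743
Net migration: Group 1 + 137 → 326; Group 5 − 80 → 1663
Giving 326 / 487 / 490 / 910 / 1663.
Total after period 3: 326 + 487 + 490 + 910 + 1663 = 3876

3876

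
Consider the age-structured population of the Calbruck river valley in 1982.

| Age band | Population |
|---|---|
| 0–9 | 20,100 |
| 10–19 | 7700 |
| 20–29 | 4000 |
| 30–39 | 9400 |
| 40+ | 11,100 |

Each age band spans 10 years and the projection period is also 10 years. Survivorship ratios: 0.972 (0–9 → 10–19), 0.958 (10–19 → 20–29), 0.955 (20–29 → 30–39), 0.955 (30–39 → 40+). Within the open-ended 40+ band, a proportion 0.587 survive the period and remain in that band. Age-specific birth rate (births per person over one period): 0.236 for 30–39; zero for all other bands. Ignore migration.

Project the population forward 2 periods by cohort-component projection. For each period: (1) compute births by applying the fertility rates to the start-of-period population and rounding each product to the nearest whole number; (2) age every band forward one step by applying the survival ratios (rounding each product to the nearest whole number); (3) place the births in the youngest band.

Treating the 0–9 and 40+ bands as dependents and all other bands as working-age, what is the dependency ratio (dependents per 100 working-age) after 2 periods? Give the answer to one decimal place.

Numbering the groups 1..5 from youngest to oldest:
Period 1:
Births: 9400 * 0.236 = 2218
Group 2: 20100 * 0.972 = 19537
Group 3: 7700 * 0.958 = 7377
Group 4: 4000 * 0.955 = 3820
Group 5: 9400 * 0.955 + 11100 * 0.587 = 8977 + 6516 = 15493
End of period: [2218, 19537, 7377, 3820, 15493]
Period 2:
Births: 3820 * 0.236 = 902
Group 2: 2218 * 0.972 = 2156
Group 3: 19537 * 0.958 = 18716
Group 4: 7377 * 0.955 = 7045
Group 5: 3820 * 0.955 + 15493 * 0.587 = 3648 + 9094 = 12742
End of period: [902, 2156, 18716, 7045, 12742]
Dependents (band 0–9 + band 40+) = 902 + 12742 = 13644; working-age = 27917; ratio = 13644/27917 × 100 = 48.9

48.9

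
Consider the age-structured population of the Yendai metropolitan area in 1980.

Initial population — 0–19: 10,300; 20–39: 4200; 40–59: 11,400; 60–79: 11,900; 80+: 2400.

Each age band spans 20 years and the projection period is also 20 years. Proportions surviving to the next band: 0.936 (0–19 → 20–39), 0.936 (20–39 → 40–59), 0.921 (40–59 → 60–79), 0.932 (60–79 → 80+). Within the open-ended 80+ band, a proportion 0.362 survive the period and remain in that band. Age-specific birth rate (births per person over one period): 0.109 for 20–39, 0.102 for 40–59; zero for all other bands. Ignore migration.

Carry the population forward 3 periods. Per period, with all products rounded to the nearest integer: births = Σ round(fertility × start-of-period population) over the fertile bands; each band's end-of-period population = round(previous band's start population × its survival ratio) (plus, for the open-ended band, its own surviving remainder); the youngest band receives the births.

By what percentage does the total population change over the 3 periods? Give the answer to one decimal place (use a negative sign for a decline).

After projecting period 1:
Births: 4200 × 0.109 = 458 ; 11400 × 0.102 = 1163 → total 1621
20–39: 10300 × 0.936 = 9641
40–59: 4200 × 0.936 = 3931
60–79: 11400 × 0.921 = 10499
80+: 11900 × 0.932 + 2400 × 0.362 = 11091 + 869 = 11960
Giving 1621 / 9641 / 3931 / 10499 / 11960.
After projecting period 2:
Births: 9641 × 0.109 = 1051 ; 3931 × 0.102 = 401 → total 1452
20–39: 1621 × 0.936 = 1517
40–59: 9641 × 0.936 = 9024
60–79: 3931 × 0.921 = 3620
80+: 10499 × 0.932 + 11960 × 0.362 = 9785 + 4330 = 14115
Giving 1452 / 1517 / 9024 / 3620 / 14115.
After projecting period 3:
Births: 1517 × 0.109 = 165 ; 9024 × 0.102 = 920 → total 1085
20–39: 1452 × 0.936 = 1359
40–59: 1517 × 0.936 = 1420
60–79: 9024 × 0.921 = 8311
80+: 3620 × 0.932 + 14115 × 0.362 = 3374 + 5110 = 8484
Giving 1085 / 1359 / 1420 / 8311 / 8484.
Total: 40200 → 20659; change = -19541; percentage change = -48.6%

-48.6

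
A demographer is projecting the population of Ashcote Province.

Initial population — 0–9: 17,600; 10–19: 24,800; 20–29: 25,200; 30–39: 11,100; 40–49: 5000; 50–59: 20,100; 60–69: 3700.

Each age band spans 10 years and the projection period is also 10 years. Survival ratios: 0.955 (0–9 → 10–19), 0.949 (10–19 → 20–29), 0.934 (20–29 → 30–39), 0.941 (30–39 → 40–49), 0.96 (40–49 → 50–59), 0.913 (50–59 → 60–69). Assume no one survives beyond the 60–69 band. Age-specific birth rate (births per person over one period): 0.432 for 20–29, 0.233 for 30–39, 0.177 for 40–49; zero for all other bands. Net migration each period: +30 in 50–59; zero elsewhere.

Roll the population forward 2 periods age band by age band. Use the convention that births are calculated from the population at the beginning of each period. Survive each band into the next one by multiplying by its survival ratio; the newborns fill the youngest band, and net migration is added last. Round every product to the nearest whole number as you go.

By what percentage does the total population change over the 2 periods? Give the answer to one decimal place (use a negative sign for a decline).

Period 1:
Births: 25200 × 0.432 = 10886  |  11100 × 0.233 = 2586  |  5000 × 0.177 = 885 → 14357
10–19: 17600 × 0.955 = 16808
20–29: 24800 × 0.949 = 23535
30–39: 25200 × 0.934 = 23537
40–49: 11100 × 0.941 = 10445
50–59: 5000 × 0.96 = 4800
60–69: 20100 × 0.913 = 18351
Net migration: 50–59 + 30 → 4830
→ [14357, 16808, 23535, 23537, 10445, 4830, 18351]
Period 2:
Births: 23535 × 0.432 = 10167  |  23537 × 0.233 = 5484  |  10445 × 0.177 = 1849 → 17500
10–19: 14357 × 0.955 = 13711
20–29: 16808 × 0.949 = 15951
30–39: 23535 × 0.934 = 21982
40–49: 23537 × 0.941 = 22148
50–59: 10445 × 0.96 = 10027
60–69: 4830 × 0.913 = 4410
Net migration: 50–59 + 30 → 10057
→ [17500, 13711, 15951, 21982, 22148, 10057, 4410]
Total: 107500 → 105759; change = -1741; percentage change = -1.6%

-1.6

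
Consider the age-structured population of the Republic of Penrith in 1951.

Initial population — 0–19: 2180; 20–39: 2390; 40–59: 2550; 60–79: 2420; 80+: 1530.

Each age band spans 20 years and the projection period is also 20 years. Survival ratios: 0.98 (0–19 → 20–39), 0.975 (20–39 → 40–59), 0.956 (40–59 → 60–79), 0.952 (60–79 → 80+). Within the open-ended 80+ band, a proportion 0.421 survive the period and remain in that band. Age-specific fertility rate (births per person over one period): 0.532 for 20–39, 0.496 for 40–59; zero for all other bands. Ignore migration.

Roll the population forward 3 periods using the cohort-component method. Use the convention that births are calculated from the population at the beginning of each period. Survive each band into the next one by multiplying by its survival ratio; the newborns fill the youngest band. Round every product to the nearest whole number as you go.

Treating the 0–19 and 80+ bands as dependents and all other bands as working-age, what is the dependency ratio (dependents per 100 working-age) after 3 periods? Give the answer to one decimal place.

89.7

(Bands numbered youngest = 1 to oldest = 5.)
Period 1.
Births: 2390 * 0.532 = 1271, 2550 * 0.496 = 1265 → 2536
Band 2: 2180 * 0.98 = 2136
Band 3: 2390 * 0.975 = 2330
Band 4: 2550 * 0.956 = 2438
Band 5: 2420 * 0.952 + 1530 * 0.421 = 2304 + 644 = 2948
Giving 2536 / 2136 / 2330 / 2438 / 2948.
Period 2.
Births: 2136 * 0.532 = 1136, 2330 * 0.496 = 1156 → 2292
Band 2: 2536 * 0.98 = 2485
Band 3: 2136 * 0.975 = 2083
Band 4: 2330 * 0.956 = 2227
Band 5: 2438 * 0.952 + 2948 * 0.421 = 2321 + 1241 = 3562
Giving 2292 / 2485 / 2083 / 2227 / 3562.
Period 3.
Births: 2485 * 0.532 = 1322, 2083 * 0.496 = 1033 → 2355
Band 2: 2292 * 0.98 = 2246
Band 3: 2485 * 0.975 = 2423
Band 4: 2083 * 0.956 = 1991
Band 5: 2227 * 0.952 + 3562 * 0.421 = 2120 + 1500 = 3620
Giving 2355 / 2246 / 2423 / 1991 / 3620.
Dependents (band 0–19 + band 80+) = 2355 + 3620 = 5975; working-age = 6660; ratio = 5975/6660 × 100 = 89.7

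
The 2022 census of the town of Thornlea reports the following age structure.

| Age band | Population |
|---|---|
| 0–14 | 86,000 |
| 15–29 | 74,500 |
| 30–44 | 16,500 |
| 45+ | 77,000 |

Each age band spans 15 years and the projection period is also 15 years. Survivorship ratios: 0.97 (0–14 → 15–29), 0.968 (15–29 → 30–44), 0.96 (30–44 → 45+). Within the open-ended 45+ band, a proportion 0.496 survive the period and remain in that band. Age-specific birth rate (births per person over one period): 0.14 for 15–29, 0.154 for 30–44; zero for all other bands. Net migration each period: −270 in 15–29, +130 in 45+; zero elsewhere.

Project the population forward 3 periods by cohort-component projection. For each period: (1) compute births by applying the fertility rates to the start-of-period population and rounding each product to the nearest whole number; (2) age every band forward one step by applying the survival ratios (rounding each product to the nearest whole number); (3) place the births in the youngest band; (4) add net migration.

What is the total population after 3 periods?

Numbering the bands 1..4 from youngest to oldest:
Period 1.
Births: 74500 * 0.14 = 10430 ; 16500 * 0.154 = 2541 → 12971
Band 2: 86000 * 0.97 = 83420
Band 3: 74500 * 0.968 = 72116
Band 4: 16500 * 0.96 + 77000 * 0.496 = 15840 + 38192 = 54032
Net migration: Band 2 − 270 → 83150; Band 4 + 130 → 54162
Population now: 0–14=12971, 15–29=83150, 30–44=72116, 45+=54162
Period 2.
Births: 83150 * 0.14 = 11641 ; 72116 * 0.154 = 11106 → 22747
Band 2: 12971 * 0.97 = 12582
Band 3: 83150 * 0.968 = 80489
Band 4: 72116 * 0.96 + 54162 * 0.496 = 69231 + 26864 = 96095
Net migration: Band 2 − 270 → 12312; Band 4 + 130 → 96225
Population now: 0–14=22747, 15–29=12312, 30–44=80489, 45+=96225
Period 3.
Births: 12312 * 0.14 = 1724 ; 80489 * 0.154 = 12395 → 14119
Band 2: 22747 * 0.97 = 22065
Band 3: 12312 * 0.968 = 11918
Band 4: 80489 * 0.96 + 96225 * 0.496 = 77269 + 47728 = 124997
Net migration: Band 2 − 270 → 21795; Band 4 + 130 → 125127
Population now: 0–14=14119, 15–29=21795, 30–44=11918, 45+=125127
Total after period 3: 14119 + 21795 + 11918 + 125127 = 172959

172959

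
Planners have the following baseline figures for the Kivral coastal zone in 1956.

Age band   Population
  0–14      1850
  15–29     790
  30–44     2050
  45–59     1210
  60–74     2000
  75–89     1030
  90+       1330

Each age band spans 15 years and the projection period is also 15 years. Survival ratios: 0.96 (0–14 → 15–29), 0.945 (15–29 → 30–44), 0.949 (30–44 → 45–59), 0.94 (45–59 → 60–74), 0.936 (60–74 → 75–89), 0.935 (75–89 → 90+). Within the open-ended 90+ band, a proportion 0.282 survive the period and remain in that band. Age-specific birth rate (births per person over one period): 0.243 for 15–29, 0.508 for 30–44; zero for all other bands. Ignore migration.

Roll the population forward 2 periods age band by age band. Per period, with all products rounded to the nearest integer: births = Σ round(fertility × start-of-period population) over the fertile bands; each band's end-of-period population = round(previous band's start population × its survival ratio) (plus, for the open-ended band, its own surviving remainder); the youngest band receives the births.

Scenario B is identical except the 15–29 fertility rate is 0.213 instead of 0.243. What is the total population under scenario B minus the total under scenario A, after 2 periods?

-77

Call the groups 1 to 7, youngest first.
After projecting period 1:
Births: 790 × 0.243 = 192  |  2050 × 0.508 = 1041 — total 1233
Group 2: 1850 × 0.96 = 1776
Group 3: 790 × 0.945 = 747
Group 4: 2050 × 0.949 = 1945
Group 5: 1210 × 0.94 = 1137
Group 6: 2000 × 0.936 = 1872
Group 7: 1030 × 0.935 + 1330 × 0.282 = 963 + 375 = 1338
Population now: 0–14=1233, 15–29=1776, 30–44=747, 45–59=1945, 60–74=1137, 75–89=1872, 90+=1338
After projecting period 2:
Births: 1776 × 0.243 = 432  |  747 × 0.508 = 379 — total 811
Group 2: 1233 × 0.96 = 1184
Group 3: 1776 × 0.945 = 1678
Group 4: 747 × 0.949 = 709
Group 5: 1945 × 0.94 = 1828
Group 6: 1137 × 0.936 = 1064
Group 7: 1872 × 0.935 + 1338 × 0.282 = 1750 + 377 = 2127
Population now: 0–14=811, 15–29=1184, 30–44=1678, 45–59=709, 60–74=1828, 75–89=1064, 90+=2127
Scenario A total after 2 periods: 9401
Scenario B projection —
After projecting period 1:
Births: 790 × 0.213 = 168  |  2050 × 0.508 = 1041 — total 1209
Group 2: 1850 × 0.96 = 1776
Group 3: 790 × 0.945 = 747
Group 4: 2050 × 0.949 = 1945
Group 5: 1210 × 0.94 = 1137
Group 6: 2000 × 0.936 = 1872
Group 7: 1030 × 0.935 + 1330 × 0.282 = 963 + 375 = 1338
Population now: 0–14=1209, 15–29=1776, 30–44=747, 45–59=1945, 60–74=1137, 75–89=1872, 90+=1338
After projecting period 2:
Births: 1776 × 0.213 = 378  |  747 × 0.508 = 379 — total 757
Group 2: 1209 × 0.96 = 1161
Group 3: 1776 × 0.945 = 1678
Group 4: 747 × 0.949 = 709
Group 5: 1945 × 0.94 = 1828
Group 6: 1137 × 0.936 = 1064
Group 7: 1872 × 0.935 + 1338 × 0.282 = 1750 + 377 = 2127
Population now: 0–14=757, 15–29=1161, 30–44=1678, 45–59=709, 60–74=1828, 75–89=1064, 90+=2127
Scenario B total after 2 periods: 9324
Difference B − A = 9324 − 9401 = -77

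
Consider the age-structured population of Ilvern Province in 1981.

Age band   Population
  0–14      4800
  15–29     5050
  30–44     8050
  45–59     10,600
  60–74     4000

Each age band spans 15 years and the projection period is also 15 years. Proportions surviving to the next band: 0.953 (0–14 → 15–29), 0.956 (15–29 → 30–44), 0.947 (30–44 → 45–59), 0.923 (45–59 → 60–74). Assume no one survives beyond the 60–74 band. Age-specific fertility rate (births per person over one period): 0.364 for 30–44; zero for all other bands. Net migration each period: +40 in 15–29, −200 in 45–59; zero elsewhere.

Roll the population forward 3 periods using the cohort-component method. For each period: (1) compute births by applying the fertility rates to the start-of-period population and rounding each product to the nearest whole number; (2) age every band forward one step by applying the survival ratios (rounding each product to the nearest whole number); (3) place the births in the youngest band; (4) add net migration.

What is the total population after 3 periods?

Period 1:
Births: 8050 × 0.364 = 2930
15–29: 4800 × 0.953 = 4574
30–44: 5050 × 0.956 = 4828
45–59: 8050 × 0.947 = 7623
60–74: 10600 × 0.923 = 9784
Net migration: 15–29 + 40 → 4614; 45–59 − 200 → 7423
Giving 2930 / 4614 / 4828 / 7423 / 9784.
Period 2:
Births: 4828 × 0.364 = 1757
15–29: 2930 × 0.953 = 2792
30–44: 4614 × 0.956 = 4411
45–59: 4828 × 0.947 = 4572
60–74: 7423 × 0.923 = 6851
Net migration: 15–29 + 40 → 2832; 45–59 − 200 → 4372
Giving 1757 / 2832 / 4411 / 4372 / 6851.
Period 3:
Births: 4411 × 0.364 = 1606
15–29: 1757 × 0.953 = 1674
30–44: 2832 × 0.956 = 2707
45–59: 4411 × 0.947 = 4177
60–74: 4372 × 0.923 = 4035
Net migration: 15–29 + 40 → 1714; 45–59 − 200 → 3977
Giving 1606 / 1714 / 2707 / 3977 / 4035.
Total after period 3: 1606 + 1714 + 2707 + 3977 + 4035 = 14039

14039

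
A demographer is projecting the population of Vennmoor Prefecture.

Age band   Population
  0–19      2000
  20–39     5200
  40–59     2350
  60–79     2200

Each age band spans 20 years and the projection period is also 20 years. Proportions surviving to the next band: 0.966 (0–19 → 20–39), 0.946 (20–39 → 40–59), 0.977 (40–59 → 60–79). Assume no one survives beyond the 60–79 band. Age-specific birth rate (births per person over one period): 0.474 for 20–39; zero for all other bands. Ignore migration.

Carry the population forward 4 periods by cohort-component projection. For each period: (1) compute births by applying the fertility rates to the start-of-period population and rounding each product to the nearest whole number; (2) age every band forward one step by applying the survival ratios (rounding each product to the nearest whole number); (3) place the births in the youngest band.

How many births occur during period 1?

2465

After projecting period 1:
Births: 5200 * 0.474 = 2465
20–39: 2000 * 0.966 = 1932
40–59: 5200 * 0.946 = 4919
60–79: 2350 * 0.977 = 2296
Population now: 0–19=2465, 20–39=1932, 40–59=4919, 60–79=2296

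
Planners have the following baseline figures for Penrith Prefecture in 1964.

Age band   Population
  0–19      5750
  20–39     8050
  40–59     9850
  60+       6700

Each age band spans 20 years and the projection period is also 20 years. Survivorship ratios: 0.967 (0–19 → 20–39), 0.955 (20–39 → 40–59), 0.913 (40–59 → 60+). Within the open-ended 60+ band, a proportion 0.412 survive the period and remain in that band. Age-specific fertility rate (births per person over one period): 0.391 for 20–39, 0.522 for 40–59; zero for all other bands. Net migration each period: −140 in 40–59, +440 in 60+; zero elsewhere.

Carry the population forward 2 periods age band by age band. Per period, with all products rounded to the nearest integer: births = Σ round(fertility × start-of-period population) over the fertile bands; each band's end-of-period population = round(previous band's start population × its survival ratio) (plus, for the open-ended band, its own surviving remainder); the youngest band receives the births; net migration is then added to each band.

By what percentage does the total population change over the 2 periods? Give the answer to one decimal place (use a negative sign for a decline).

After projecting period 1:
Births: 8050 × 0.391 = 3148 ; 9850 × 0.522 = 5142 → total 8290
20–39: 5750 × 0.967 = 5560
40–59: 8050 × 0.955 = 7688
60+: 9850 × 0.913 + 6700 × 0.412 = 8993 + 2760 = 11753
Net migration: 40–59 − 140 → 7548; 60+ + 440 → 12193
End of period: [8290, 5560, 7548, 12193]
After projecting period 2:
Births: 5560 × 0.391 = 2174 ; 7548 × 0.522 = 3940 → total 6114
20–39: 8290 × 0.967 = 8016
40–59: 5560 × 0.955 = 5310
60+: 7548 × 0.913 + 12193 × 0.412 = 6891 + 5024 = 11915
Net migration: 40–59 − 140 → 5170; 60+ + 440 → 12355
End of period: [6114, 8016, 5170, 12355]
Total: 30350 → 31655; change = 1305; percentage change = 4.3%

4.3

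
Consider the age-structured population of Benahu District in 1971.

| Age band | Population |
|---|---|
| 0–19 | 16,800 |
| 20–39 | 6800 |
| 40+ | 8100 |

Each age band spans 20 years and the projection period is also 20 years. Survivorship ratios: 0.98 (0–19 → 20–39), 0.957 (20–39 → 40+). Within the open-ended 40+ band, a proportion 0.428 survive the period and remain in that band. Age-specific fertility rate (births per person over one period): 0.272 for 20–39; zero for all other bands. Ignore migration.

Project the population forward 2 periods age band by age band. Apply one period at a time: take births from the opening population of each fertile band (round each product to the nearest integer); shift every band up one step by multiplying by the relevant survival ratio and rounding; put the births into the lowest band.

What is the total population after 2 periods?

26316

Period 1:
Births: 6800 * 0.272 = 1850
20–39: 16800 * 0.98 = 16464
40+: 6800 * 0.957 + 8100 * 0.428 = 6508 + 3467 = 9975
Population now: 0–19=1850, 20–39=16464, 40+=9975
Period 2:
Births: 16464 * 0.272 = 4478
20–39: 1850 * 0.98 = 1813
40+: 16464 * 0.957 + 9975 * 0.428 = 15756 + 4269 = 20025
Population now: 0–19=4478, 20–39=1813, 40+=20025
Total after period 2: 4478 + 1813 + 20025 = 26316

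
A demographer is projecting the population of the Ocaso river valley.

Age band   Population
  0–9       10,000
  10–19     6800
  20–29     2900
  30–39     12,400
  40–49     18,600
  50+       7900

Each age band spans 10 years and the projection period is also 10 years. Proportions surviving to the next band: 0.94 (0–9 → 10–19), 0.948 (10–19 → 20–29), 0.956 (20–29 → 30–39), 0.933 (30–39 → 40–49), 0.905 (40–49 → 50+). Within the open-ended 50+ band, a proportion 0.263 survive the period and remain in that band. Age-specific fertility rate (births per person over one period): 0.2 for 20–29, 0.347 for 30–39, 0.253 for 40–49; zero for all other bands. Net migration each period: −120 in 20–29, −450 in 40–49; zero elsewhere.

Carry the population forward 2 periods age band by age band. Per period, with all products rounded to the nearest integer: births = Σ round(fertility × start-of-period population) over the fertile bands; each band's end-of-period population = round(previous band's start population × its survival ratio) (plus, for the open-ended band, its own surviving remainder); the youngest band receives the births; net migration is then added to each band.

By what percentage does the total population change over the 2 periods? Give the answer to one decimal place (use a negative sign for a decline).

-21.4

[period 1]
Births: 2900 × 0.2 = 580 ; 12400 × 0.347 = 4303 ; 18600 × 0.253 = 4706 → total 9589
10–19: 10000 × 0.94 = 9400
20–29: 6800 × 0.948 = 6446
30–39: 2900 × 0.956 = 2772
40–49: 12400 × 0.933 = 11569
50+: 18600 × 0.905 + 7900 × 0.263 = 16833 + 2078 = 18911
Net migration: 20–29 − 120 → 6326; 40–49 − 450 → 11119
End of period: [9589, 9400, 6326, 2772, 11119, 18911]
[period 2]
Births: 6326 × 0.2 = 1265 ; 2772 × 0.347 = 962 ; 11119 × 0.253 = 2813 → total 5040
10–19: 9589 × 0.94 = 9014
20–29: 9400 × 0.948 = 8911
30–39: 6326 × 0.956 = 6048
40–49: 2772 × 0.933 = 2586
50+: 11119 × 0.905 + 18911 × 0.263 = 10063 + 4974 = 15037
Net migration: 20–29 − 120 → 8791; 40–49 − 450 → 2136
End of period: [5040, 9014, 8791, 6048, 2136, 15037]
Total: 58600 → 46066; change = -12534; percentage change = -21.4%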